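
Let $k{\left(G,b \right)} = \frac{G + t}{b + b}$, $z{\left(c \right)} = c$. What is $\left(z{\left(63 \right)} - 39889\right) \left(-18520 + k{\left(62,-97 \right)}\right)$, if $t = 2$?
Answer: $\frac{71546293872}{97} \approx 7.3759 \cdot 10^{8}$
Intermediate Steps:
$k{\left(G,b \right)} = \frac{2 + G}{2 b}$ ($k{\left(G,b \right)} = \frac{G + 2}{b + b} = \frac{2 + G}{2 b}$)
$\left(z{\left(63 \right)} - 39889\right) \left(-18520 + k{\left(62,-97 \right)}\right) = \left(63 - 39889\right) \left(-18520 + \frac{2 + 62}{2 \left(-97\right)}\right) = - 39826 \left(-18520 + \frac{1}{2} \left(- \frac{1}{97}\right) 64\right) = - 39826 \left(-18520 - \frac{32}{97}\right) = \left(-39826\right) \left(- \frac{1796472}{97}\right) = \frac{71546293872}{97}$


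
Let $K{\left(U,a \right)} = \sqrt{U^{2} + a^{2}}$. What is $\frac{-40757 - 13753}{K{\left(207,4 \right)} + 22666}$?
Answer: $- \frac{411841220}{171234897} + \frac{18170 \sqrt{42865}}{171234897} \approx -2.3832$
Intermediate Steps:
$\frac{-40757 - 13753}{K{\left(207,4 \right)} + 22666} = \frac{-40757 - 13753}{\sqrt{207^{2} + 4^{2}} + 22666} = - \frac{54510}{\sqrt{42849 + 16} + 22666} = - \frac{54510}{\sqrt{42865} + 22666} = - \frac{54510}{22666 + \sqrt{42865}}$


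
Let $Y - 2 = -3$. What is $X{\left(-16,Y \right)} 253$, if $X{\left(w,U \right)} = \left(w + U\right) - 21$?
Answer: $-9614$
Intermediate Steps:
$Y = -1$ ($Y = 2 - 3 = -1$)
$X{\left(w,U \right)} = -21 + U + w$ ($X{\left(w,U \right)} = \left(U + w\right) - 21 = -21 + U + w$)
$X{\left(-16,Y \right)} 253 = \left(-21 - 1 - 16\right) 253 = \left(-38\right) 253 = -9614$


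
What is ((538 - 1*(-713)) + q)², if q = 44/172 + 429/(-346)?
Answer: 345875821521169/221354884 ≈ 1.5625e+6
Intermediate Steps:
q = -14641/14878 (q = 44*(1/172) + 429*(-1/346) = 11/43 - 429/346 = -14641/14878 ≈ -0.98407)
((538 - 1*(-713)) + q)² = ((538 - 1*(-713)) - 14641/14878)² = ((538 + 713) - 14641/14878)² = (1251 - 14641/14878)² = (18597737/14878)² = 345875821521169/221354884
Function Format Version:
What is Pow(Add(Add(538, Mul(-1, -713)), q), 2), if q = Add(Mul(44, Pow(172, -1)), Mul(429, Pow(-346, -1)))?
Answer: Rational(345875821521169, 221354884) ≈ 1.5625e+6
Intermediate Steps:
q = Rational(-14641, 14878) (q = Add(Mul(44, Rational(1, 172)), Mul(429, Rational(-1, 346))) = Add(Rational(11, 43), Rational(-429, 346)) = Rational(-14641, 14878) ≈ -0.98407)
Pow(Add(Add(538, Mul(-1, -713)), q), 2) = Pow(Add(Add(538, Mul(-1, -713)), Rational(-14641, 14878)), 2) = Pow(Add(Add(538, 713), Rational(-14641, 14878)), 2) = Pow(Add(1251, Rational(-14641, 14878)), 2) = Pow(Rational(18597737, 14878), 2) = Rational(345875821521169, 221354884)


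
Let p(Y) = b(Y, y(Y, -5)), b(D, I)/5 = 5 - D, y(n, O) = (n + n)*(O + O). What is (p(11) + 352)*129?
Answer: 41538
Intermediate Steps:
y(n, O) = 4*O*n (y(n, O) = (2*n)*(2*O) = 4*O*n)
b(D, I) = 25 - 5*D (b(D, I) = 5*(5 - D) = 25 - 5*D)
p(Y) = 25 - 5*Y
(p(11) + 352)*129 = ((25 - 5*11) + 352)*129 = ((25 - 55) + 352)*129 = (-30 + 352)*129 = 322*129 = 41538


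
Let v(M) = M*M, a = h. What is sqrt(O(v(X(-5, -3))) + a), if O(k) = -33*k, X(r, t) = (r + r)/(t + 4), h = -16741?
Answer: 7*I*sqrt(409) ≈ 141.57*I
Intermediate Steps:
a = -16741
X(r, t) = 2*r/(4 + t) (X(r, t) = (2*r)/(4 + t) = 2*r/(4 + t))
v(M) = M**2
sqrt(O(v(X(-5, -3))) + a) = sqrt(-33*100/(4 - 3)**2 - 16741) = sqrt(-33*(2*(-5)/1)**2 - 16741) = sqrt(-33*(2*(-5)*1)**2 - 16741) = sqrt(-33*(-10)**2 - 16741) = sqrt(-33*100 - 16741) = sqrt(-3300 - 16741) = sqrt(-20041) = 7*I*sqrt(409)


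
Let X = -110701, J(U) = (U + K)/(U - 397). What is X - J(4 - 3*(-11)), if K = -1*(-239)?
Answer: -3321007/30 ≈ -1.1070e+5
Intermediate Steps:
K = 239
J(U) = (239 + U)/(-397 + U) (J(U) = (U + 239)/(U - 397) = (239 + U)/(-397 + U))
X - J(4 - 3*(-11)) = -110701 - (239 + (4 - 3*(-11)))/(-397 + (4 - 3*(-11))) = -110701 - (239 + (4 + 33))/(-397 + (4 + 33)) = -110701 - (239 + 37)/(-397 + 37) = -110701 - 276/(-360) = -110701 - (-1)*276/360 = -110701 - 1*(-23/30) = -110701 + 23/30 = -3321007/30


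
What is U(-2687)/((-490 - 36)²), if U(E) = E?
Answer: -2687/276676 ≈ -0.0097117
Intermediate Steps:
U(-2687)/((-490 - 36)²) = -2687/(-490 - 36)² = -2687/((-526)²) = -2687/276676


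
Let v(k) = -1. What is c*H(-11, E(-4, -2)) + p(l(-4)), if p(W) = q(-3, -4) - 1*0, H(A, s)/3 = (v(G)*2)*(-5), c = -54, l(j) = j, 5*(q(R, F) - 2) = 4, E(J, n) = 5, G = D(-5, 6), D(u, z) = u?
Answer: -8086/5 ≈ -1617.2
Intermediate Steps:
G = -5
q(R, F) = 14/5 (q(R, F) = 2 + (⅕)*4 = 2 + ⅘ = 14/5)
H(A, s) = 30 (H(A, s) = 3*(-1*2*(-5)) = 3*(-2*(-5)) = 3*10 = 30)
p(W) = 14/5 (p(W) = 14/5 - 1*0 = 14/5 + 0 = 14/5)
c*H(-11, E(-4, -2)) + p(l(-4)) = -54*30 + 14/5 = -1620 + 14/5 = -8086/5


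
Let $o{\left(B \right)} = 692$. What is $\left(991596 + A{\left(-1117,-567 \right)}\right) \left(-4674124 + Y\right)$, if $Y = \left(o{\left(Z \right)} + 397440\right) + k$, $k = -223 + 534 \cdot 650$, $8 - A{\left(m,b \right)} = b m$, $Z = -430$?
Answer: $-1407664385475$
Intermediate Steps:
$A{\left(m,b \right)} = 8 - b m$
$k = 346877$ ($k = -223 + 347100 = 346877$)
$Y = 745009$ ($Y = \left(692 + 397440\right) + 346877 = 398132 + 346877 = 745009$)
$\left(991596 + A{\left(-1117,-567 \right)}\right) \left(-4674124 + Y\right) = \left(991596 + \left(8 - \left(-567\right) \left(-1117\right)\right)\right) \left(-4674124 + 745009\right) = \left(991596 + \left(8 - 633339\right)\right) \left(-3929115\right) = \left(991596 - 633331\right) \left(-3929115\right) = 358265 \left(-3929115\right) = -1407664385475$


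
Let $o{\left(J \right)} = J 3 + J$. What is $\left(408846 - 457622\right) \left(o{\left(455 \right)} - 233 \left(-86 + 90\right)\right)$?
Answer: $-43313088$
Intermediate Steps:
$o{\left(J \right)} = 4 J$ ($o{\left(J \right)} = 3 J + J = 4 J$)
$\left(408846 - 457622\right) \left(o{\left(455 \right)} - 233 \left(-86 + 90\right)\right) = \left(408846 - 457622\right) \left(4 \cdot 455 - 233 \left(-86 + 90\right)\right) = - 48776 \left(1820 - 932\right) = \left(-48776\right) 888 = -43313088$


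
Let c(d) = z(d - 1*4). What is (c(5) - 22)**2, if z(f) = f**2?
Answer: 441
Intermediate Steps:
c(d) = (-4 + d)**2 (c(d) = (d - 1*4)**2 = (d - 4)**2 = (-4 + d)**2)
(c(5) - 22)**2 = ((-4 + 5)**2 - 22)**2 = (1**2 - 22)**2 = (1 - 22)**2 = (-21)**2 = 441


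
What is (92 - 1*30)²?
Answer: 3844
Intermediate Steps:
(92 - 1*30)² = (92 - 30)² = 62² = 3844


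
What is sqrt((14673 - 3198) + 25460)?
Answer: sqrt(36935) ≈ 192.18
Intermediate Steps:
sqrt((14673 - 3198) + 25460) = sqrt(11475 + 25460) = sqrt(36935)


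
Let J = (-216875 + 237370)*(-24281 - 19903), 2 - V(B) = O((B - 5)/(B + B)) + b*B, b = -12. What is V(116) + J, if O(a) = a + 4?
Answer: -210087528191/232 ≈ -9.0555e+8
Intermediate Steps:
O(a) = 4 + a
V(B) = -2 + 12*B - (-5 + B)/(2*B) (V(B) = 2 - ((4 + (B - 5)/(B + B)) - 12*B) = 2 - ((4 + (-5 + B)/((2*B))) - 12*B) = 2 - ((4 + (-5 + B)*(1/(2*B))) - 12*B) = 2 - ((4 + (-5 + B)/(2*B)) - 12*B) = 2 - (4 - 12*B + (-5 + B)/(2*B)) = 2 + (-4 + 12*B - (-5 + B)/(2*B)) = -2 + 12*B - (-5 + B)/(2*B))
J = -905551080 (J = 20495*(-44184) = -905551080)
V(116) + J = (-5/2 + 12*116 + (5/2)/116) - 905551080 = (-5/2 + 1392 + (5/2)*(1/116)) - 905551080 = (-5/2 + 1392 + 5/232) - 905551080 = 322369/232 - 905551080 = -210087528191/232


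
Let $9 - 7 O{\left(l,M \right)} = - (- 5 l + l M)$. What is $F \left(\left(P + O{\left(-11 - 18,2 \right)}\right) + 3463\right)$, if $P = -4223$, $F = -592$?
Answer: $\frac{3092608}{7} \approx 4.418 \cdot 10^{5}$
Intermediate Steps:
$O{\left(l,M \right)} = \frac{9}{7} - \frac{5 l}{7} + \frac{M l}{7}$ ($O{\left(l,M \right)} = \frac{9}{7} - \frac{\left(-1\right) \left(- 5 l + l M\right)}{7} = \frac{9}{7} - \frac{\left(-1\right) \left(- 5 l + M l\right)}{7} = \frac{9}{7} - \frac{5 l - M l}{7} = \frac{9}{7} + \left(- \frac{5 l}{7} + \frac{M l}{7}\right) = \frac{9}{7} - \frac{5 l}{7} + \frac{M l}{7}$)
$F \left(\left(P + O{\left(-11 - 18,2 \right)}\right) + 3463\right) = - 592 \left(\left(-4223 + \left(\frac{9}{7} - \frac{5 \left(-11 - 18\right)}{7} + \frac{1}{7} \cdot 2 \left(-11 - 18\right)\right)\right) + 3463\right) = - 592 \left(\left(-4223 + \left(\frac{9}{7} - - \frac{145}{7} + \frac{1}{7} \cdot 2 \left(-29\right)\right)\right) + 3463\right) = - 592 \left(\left(-4223 + \left(\frac{9}{7} + \frac{145}{7} - \frac{58}{7}\right)\right) + 3463\right) = - 592 \left(\left(-4223 + \frac{96}{7}\right) + 3463\right) = - 592 \left(- \frac{29465}{7} + 3463\right) = \left(-592\right) \left(- \frac{5224}{7}\right) = \frac{3092608}{7}$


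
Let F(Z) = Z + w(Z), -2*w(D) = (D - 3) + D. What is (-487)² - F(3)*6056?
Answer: 228085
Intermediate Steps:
w(D) = 3/2 - D (w(D) = -((D - 3) + D)/2 = -((-3 + D) + D)/2 = -(-3 + 2*D)/2 = 3/2 - D)
F(Z) = 3/2 (F(Z) = Z + (3/2 - Z) = 3/2)
(-487)² - F(3)*6056 = (-487)² - 3*6056/2 = 237169 - 1*9084 = 237169 - 9084 = 228085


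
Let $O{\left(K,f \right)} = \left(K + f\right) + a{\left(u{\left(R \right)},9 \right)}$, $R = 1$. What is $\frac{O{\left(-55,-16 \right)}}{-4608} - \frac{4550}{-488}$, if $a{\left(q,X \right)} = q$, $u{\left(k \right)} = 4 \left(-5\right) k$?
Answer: $\frac{2626351}{281088} \approx 9.3435$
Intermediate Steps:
$u{\left(k \right)} = - 20 k$
$O{\left(K,f \right)} = -20 + K + f$ ($O{\left(K,f \right)} = \left(K + f\right) - 20 = -20 + K + f$)
$\frac{O{\left(-55,-16 \right)}}{-4608} - \frac{4550}{-488} = \frac{-20 - 55 - 16}{-4608} - \frac{4550}{-488} = \left(-91\right) \left(- \frac{1}{4608}\right) - - \frac{2275}{244} = \frac{91}{4608} + \frac{2275}{244} = \frac{2626351}{281088}$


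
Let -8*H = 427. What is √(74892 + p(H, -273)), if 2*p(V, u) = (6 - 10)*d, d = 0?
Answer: 158*√3 ≈ 273.66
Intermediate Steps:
H = -427/8 (H = -⅛*427 = -427/8 ≈ -53.375)
p(V, u) = 0 (p(V, u) = ((6 - 10)*0)/2 = (-4*0)/2 = (½)*0 = 0)
√(74892 + p(H, -273)) = √(74892 + 0) = √74892 = 158*√3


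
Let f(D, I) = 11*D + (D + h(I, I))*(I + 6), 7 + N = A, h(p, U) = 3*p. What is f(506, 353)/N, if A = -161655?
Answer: -567401/161662 ≈ -3.5098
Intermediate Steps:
N = -161662 (N = -7 - 161655 = -161662)
f(D, I) = 11*D + (6 + I)*(D + 3*I) (f(D, I) = 11*D + (D + 3*I)*(I + 6) = 11*D + (D + 3*I)*(6 + I) = 11*D + (6 + I)*(D + 3*I))
f(506, 353)/N = (3*353² + 17*506 + 18*353 + 506*353)/(-161662) = (3*124609 + 8602 + 6354 + 178618)*(-1/161662) = (373827 + 8602 + 6354 + 178618)*(-1/161662) = 567401*(-1/161662) = -567401/161662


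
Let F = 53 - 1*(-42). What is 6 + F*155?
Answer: 14731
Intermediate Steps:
F = 95 (F = 53 + 42 = 95)
6 + F*155 = 6 + 95*155 = 6 + 14725 = 14731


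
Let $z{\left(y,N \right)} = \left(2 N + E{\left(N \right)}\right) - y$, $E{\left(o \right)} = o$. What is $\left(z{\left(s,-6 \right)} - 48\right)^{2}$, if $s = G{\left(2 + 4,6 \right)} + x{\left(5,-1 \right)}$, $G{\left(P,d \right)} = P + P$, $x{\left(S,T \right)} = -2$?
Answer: $5776$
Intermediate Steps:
$G{\left(P,d \right)} = 2 P$
$s = 10$ ($s = 2 \left(2 + 4\right) - 2 = 2 \cdot 6 - 2 = 12 - 2 = 10$)
$z{\left(y,N \right)} = - y + 3 N$ ($z{\left(y,N \right)} = \left(2 N + N\right) - y = 3 N - y = - y + 3 N$)
$\left(z{\left(s,-6 \right)} - 48\right)^{2} = \left(\left(\left(-1\right) 10 + 3 \left(-6\right)\right) - 48\right)^{2} = \left(\left(-10 - 18\right) - 48\right)^{2} = \left(-28 - 48\right)^{2} = \left(-76\right)^{2} = 5776$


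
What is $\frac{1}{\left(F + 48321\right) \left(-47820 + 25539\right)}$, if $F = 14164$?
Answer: $- \frac{1}{1392228285} \approx -7.1827 \cdot 10^{-10}$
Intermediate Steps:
$\frac{1}{\left(F + 48321\right) \left(-47820 + 25539\right)} = \frac{1}{\left(14164 + 48321\right) \left(-47820 + 25539\right)} = \frac{1}{62485 \left(-22281\right)} = \frac{1}{-1392228285} = - \frac{1}{1392228285}$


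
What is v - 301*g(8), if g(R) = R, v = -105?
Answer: -2513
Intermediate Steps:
v - 301*g(8) = -105 - 301*8 = -105 - 2408 = -2513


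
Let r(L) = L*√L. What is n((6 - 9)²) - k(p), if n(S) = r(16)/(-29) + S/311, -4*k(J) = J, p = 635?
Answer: 5648493/36076 ≈ 156.57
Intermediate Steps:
k(J) = -J/4
r(L) = L^(3/2)
n(S) = -64/29 + S/311 (n(S) = 16^(3/2)/(-29) + S/311 = 64*(-1/29) + S*(1/311) = -64/29 + S/311)
n((6 - 9)²) - k(p) = (-64/29 + (6 - 9)²/311) - (-1)*635/4 = (-64/29 + (1/311)*(-3)²) - 1*(-635/4) = (-64/29 + (1/311)*9) + 635/4 = (-64/29 + 9/311) + 635/4 = -19643/9019 + 635/4 = 5648493/36076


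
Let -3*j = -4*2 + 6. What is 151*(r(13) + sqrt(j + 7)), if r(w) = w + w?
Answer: 3926 + 151*sqrt(69)/3 ≈ 4344.1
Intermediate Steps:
j = 2/3 (j = -(-4*2 + 6)/3 = -(-8 + 6)/3 = -1/3*(-2) = 2/3 ≈ 0.66667)
r(w) = 2*w
151*(r(13) + sqrt(j + 7)) = 151*(2*13 + sqrt(2/3 + 7)) = 151*(26 + sqrt(23/3)) = 151*(26 + sqrt(69)/3) = 3926 + 151*sqrt(69)/3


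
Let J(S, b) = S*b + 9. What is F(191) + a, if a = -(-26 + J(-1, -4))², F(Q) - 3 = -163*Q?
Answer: -31299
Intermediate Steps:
J(S, b) = 9 + S*b
F(Q) = 3 - 163*Q
a = -169 (a = -(-26 + (9 - 1*(-4)))² = -(-26 + (9 + 4))² = -(-26 + 13)² = -1*(-13)² = -1*169 = -169)
F(191) + a = (3 - 163*191) - 169 = (3 - 31133) - 169 = -31130 - 169 = -31299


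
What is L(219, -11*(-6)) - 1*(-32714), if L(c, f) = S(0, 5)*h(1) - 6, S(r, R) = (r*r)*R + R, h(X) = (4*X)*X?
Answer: 32728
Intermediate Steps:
h(X) = 4*X²
S(r, R) = R + R*r² (S(r, R) = r²*R + R = R*r² + R = R + R*r²)
L(c, f) = 14 (L(c, f) = (5*(1 + 0²))*(4*1²) - 6 = (5*(1 + 0))*(4*1) - 6 = (5*1)*4 - 6 = 5*4 - 6 = 20 - 6 = 14)
L(219, -11*(-6)) - 1*(-32714) = 14 - 1*(-32714) = 14 + 32714 = 32728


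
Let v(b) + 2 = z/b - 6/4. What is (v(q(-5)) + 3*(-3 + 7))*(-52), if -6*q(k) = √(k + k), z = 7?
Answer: -442 - 1092*I*√10/5 ≈ -442.0 - 690.64*I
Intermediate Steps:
q(k) = -√2*√k/6 (q(k) = -√(k + k)/6 = -√2*√k/6)
v(b) = -7/2 + 7/b (v(b) = -2 + (7/b - 6/4) = -2 + (7/b - 6*¼) = -2 + (7/b - 3/2) = -2 + (-3/2 + 7/b) = -7/2 + 7/b)
(v(q(-5)) + 3*(-3 + 7))*(-52) = ((-7/2 + 7/((-√2*√(-5)/6))) + 3*(-3 + 7))*(-52) = ((-7/2 + 7/((-√2*I*√5/6))) + 3*4)*(-52) = ((-7/2 + 7/((-I*√10/6))) + 12)*(-52) = ((-7/2 + 7*(3*I*√10/5)) + 12)*(-52) = ((-7/2 + 21*I*√10/5) + 12)*(-52) = (17/2 + 21*I*√10/5)*(-52) = -442 - 1092*I*√10/5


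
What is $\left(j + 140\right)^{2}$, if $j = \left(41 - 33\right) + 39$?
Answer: $34969$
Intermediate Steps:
$j = 47$ ($j = 8 + 39 = 47$)
$\left(j + 140\right)^{2} = \left(47 + 140\right)^{2} = 187^{2} = 34969$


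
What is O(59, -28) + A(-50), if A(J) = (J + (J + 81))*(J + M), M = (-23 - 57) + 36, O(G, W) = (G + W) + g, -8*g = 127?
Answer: 14409/8 ≈ 1801.1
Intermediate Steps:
g = -127/8 (g = -⅛*127 = -127/8 ≈ -15.875)
O(G, W) = -127/8 + G + W (O(G, W) = (G + W) - 127/8 = -127/8 + G + W)
M = -44 (M = -80 + 36 = -44)
A(J) = (-44 + J)*(81 + 2*J) (A(J) = (J + (J + 81))*(J - 44) = (J + (81 + J))*(-44 + J) = (81 + 2*J)*(-44 + J) = (-44 + J)*(81 + 2*J))
O(59, -28) + A(-50) = (-127/8 + 59 - 28) + (-3564 - 7*(-50) + 2*(-50)²) = 121/8 + (-3564 + 350 + 2*2500) = 121/8 + (-3564 + 350 + 5000) = 121/8 + 1786 = 14409/8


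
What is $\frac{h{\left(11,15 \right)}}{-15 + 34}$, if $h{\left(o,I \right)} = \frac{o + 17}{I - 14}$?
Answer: $\frac{28}{19} \approx 1.4737$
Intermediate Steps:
$h{\left(o,I \right)} = \frac{17 + o}{-14 + I}$
$\frac{h{\left(11,15 \right)}}{-15 + 34} = \frac{\frac{1}{-14 + 15} \left(17 + 11\right)}{-15 + 34} = \frac{1^{-1} \cdot 28}{19} = \frac{1 \cdot 28}{19} = \frac{1}{19} \cdot 28 = \frac{28}{19}$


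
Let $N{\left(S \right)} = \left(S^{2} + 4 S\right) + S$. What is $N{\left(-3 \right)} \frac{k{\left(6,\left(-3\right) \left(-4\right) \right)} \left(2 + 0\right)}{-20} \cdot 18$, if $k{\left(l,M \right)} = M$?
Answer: $\frac{648}{5} \approx 129.6$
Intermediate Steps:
$N{\left(S \right)} = S^{2} + 5 S$
$N{\left(-3 \right)} \frac{k{\left(6,\left(-3\right) \left(-4\right) \right)} \left(2 + 0\right)}{-20} \cdot 18 = - 3 \left(5 - 3\right) \frac{\left(-3\right) \left(-4\right) \left(2 + 0\right)}{-20} \cdot 18 = \left(-3\right) 2 \cdot 12 \cdot 2 \left(- \frac{1}{20}\right) 18 = - 6 \cdot 24 \left(- \frac{1}{20}\right) 18 = \left(-6\right) \left(- \frac{6}{5}\right) 18 = \frac{36}{5} \cdot 18 = \frac{648}{5}$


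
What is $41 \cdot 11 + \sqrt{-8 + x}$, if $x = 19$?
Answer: $451 + \sqrt{11} \approx 454.32$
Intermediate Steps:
$41 \cdot 11 + \sqrt{-8 + x} = 41 \cdot 11 + \sqrt{-8 + 19} = 451 + \sqrt{11}$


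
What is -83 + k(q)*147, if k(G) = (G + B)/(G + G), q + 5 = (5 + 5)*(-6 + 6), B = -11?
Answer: 761/5 ≈ 152.20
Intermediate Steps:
q = -5 (q = -5 + (5 + 5)*(-6 + 6) = -5 + 10*0 = -5 + 0 = -5)
k(G) = (-11 + G)/(2*G) (k(G) = (G - 11)/(G + G) = (-11 + G)/((2*G)) = (-11 + G)*(1/(2*G)) = (-11 + G)/(2*G))
-83 + k(q)*147 = -83 + ((½)*(-11 - 5)/(-5))*147 = -83 + ((½)*(-⅕)*(-16))*147 = -83 + (8/5)*147 = -83 + 1176/5 = 761/5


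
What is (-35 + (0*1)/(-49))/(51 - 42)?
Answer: -35/9 ≈ -3.8889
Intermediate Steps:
(-35 + (0*1)/(-49))/(51 - 42) = (-35 + 0*(-1/49))/9 = (-35 + 0)/9 = (⅑)*(-35) = -35/9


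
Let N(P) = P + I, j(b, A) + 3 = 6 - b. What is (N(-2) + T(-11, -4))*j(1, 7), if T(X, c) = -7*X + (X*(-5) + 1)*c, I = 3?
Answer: -292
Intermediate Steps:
T(X, c) = -7*X + c*(1 - 5*X) (T(X, c) = -7*X + (-5*X + 1)*c = -7*X + (1 - 5*X)*c = -7*X + c*(1 - 5*X))
j(b, A) = 3 - b (j(b, A) = -3 + (6 - b) = 3 - b)
N(P) = 3 + P (N(P) = P + 3 = 3 + P)
(N(-2) + T(-11, -4))*j(1, 7) = ((3 - 2) + (-4 - 7*(-11) - 5*(-11)*(-4)))*(3 - 1*1) = (1 + (-4 + 77 - 220))*(3 - 1) = (1 - 147)*2 = -146*2 = -292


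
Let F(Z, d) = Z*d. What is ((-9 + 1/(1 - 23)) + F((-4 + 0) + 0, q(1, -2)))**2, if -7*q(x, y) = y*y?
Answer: 1083681/23716 ≈ 45.694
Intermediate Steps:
q(x, y) = -y**2/7 (q(x, y) = -y*y/7 = -y**2/7)
((-9 + 1/(1 - 23)) + F((-4 + 0) + 0, q(1, -2)))**2 = ((-9 + 1/(1 - 23)) + ((-4 + 0) + 0)*(-1/7*(-2)**2))**2 = ((-9 + 1/(-22)) + (-4 + 0)*(-1/7*4))**2 = ((-9 - 1/22) - 4*(-4/7))**2 = (-199/22 + 16/7)**2 = (-1041/154)**2 = 1083681/23716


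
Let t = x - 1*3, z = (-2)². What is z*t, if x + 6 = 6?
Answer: -12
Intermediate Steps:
x = 0 (x = -6 + 6 = 0)
z = 4
t = -3 (t = 0 - 1*3 = 0 - 3 = -3)
z*t = 4*(-3) = -12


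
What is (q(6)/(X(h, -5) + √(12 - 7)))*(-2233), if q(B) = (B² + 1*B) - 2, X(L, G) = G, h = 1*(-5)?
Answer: 22330 + 4466*√5 ≈ 32316.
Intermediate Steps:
h = -5
q(B) = -2 + B + B² (q(B) = (B² + B) - 2 = (B + B²) - 2 = -2 + B + B²)
(q(6)/(X(h, -5) + √(12 - 7)))*(-2233) = ((-2 + 6 + 6²)/(-5 + √(12 - 7)))*(-2233) = ((-2 + 6 + 36)/(-5 + √5))*(-2233) = (40/(-5 + √5))*(-2233) = -89320/(-5 + √5)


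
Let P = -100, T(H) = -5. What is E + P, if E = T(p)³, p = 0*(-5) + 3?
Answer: -225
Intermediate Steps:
p = 3 (p = 0 + 3 = 3)
E = -125 (E = (-5)³ = -125)
E + P = -125 - 100 = -225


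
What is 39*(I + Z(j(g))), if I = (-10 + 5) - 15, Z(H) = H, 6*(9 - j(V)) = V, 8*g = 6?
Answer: -3471/8 ≈ -433.88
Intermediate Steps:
g = ¾ (g = (⅛)*6 = ¾ ≈ 0.75000)
j(V) = 9 - V/6
I = -20 (I = -5 - 15 = -20)
39*(I + Z(j(g))) = 39*(-20 + (9 - ⅙*¾)) = 39*(-20 + (9 - ⅛)) = 39*(-20 + 71/8) = 39*(-89/8) = -3471/8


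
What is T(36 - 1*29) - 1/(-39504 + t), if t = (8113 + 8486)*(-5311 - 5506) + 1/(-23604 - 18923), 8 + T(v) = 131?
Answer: 939407783170877/7637461651450 ≈ 123.00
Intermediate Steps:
T(v) = 123 (T(v) = -8 + 131 = 123)
t = -7635781664842/42527 (t = 16599*(-10817) + 1/(-42527) = -179551383 - 1/42527 = -7635781664842/42527 ≈ -1.7955e+8)
T(36 - 1*29) - 1/(-39504 + t) = 123 - 1/(-39504 - 7635781664842/42527) = 123 - 1/(-7637461651450/42527) = 123 - 1*(-42527/7637461651450) = 123 + 42527/7637461651450 = 939407783170877/7637461651450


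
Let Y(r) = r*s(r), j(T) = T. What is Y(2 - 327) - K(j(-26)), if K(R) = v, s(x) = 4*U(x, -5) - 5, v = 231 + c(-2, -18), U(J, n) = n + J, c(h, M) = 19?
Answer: 430375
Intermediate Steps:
U(J, n) = J + n
v = 250 (v = 231 + 19 = 250)
s(x) = -25 + 4*x (s(x) = 4*(x - 5) - 5 = 4*(-5 + x) - 5 = (-20 + 4*x) - 5 = -25 + 4*x)
K(R) = 250
Y(r) = r*(-25 + 4*r)
Y(2 - 327) - K(j(-26)) = (2 - 327)*(-25 + 4*(2 - 327)) - 1*250 = -325*(-25 + 4*(-325)) - 250 = -325*(-25 - 1300) - 250 = -325*(-1325) - 250 = 430625 - 250 = 430375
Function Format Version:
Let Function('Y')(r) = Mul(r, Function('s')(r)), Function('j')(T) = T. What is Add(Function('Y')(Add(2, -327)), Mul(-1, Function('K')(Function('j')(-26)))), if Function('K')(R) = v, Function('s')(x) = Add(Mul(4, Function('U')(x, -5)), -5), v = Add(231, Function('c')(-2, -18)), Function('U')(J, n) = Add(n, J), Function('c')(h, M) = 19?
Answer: 430375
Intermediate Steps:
Function('U')(J, n) = Add(J, n)
v = 250 (v = Add(231, 19) = 250)
Function('s')(x) = Add(-25, Mul(4, x)) (Function('s')(x) = Add(Mul(4, Add(x, -5)), -5) = Add(Mul(4, Add(-5, x)), -5) = Add(Add(-20, Mul(4, x)), -5) = Add(-25, Mul(4, x)))
Function('K')(R) = 250
Function('Y')(r) = Mul(r, Add(-25, Mul(4, r)))
Add(Function('Y')(Add(2, -327)), Mul(-1, Function('K')(Function('j')(-26)))) = Add(Mul(Add(2, -327), Add(-25, Mul(4, Add(2, -327)))), Mul(-1, 250)) = Add(Mul(-325, Add(-25, Mul(4, -325))), -250) = Add(Mul(-325, Add(-25, -1300)), -250) = Add(Mul(-325, -1325), -250) = Add(430625, -250) = 430375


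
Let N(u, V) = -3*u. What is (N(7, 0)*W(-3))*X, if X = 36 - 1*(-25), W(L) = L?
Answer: 3843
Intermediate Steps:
X = 61 (X = 36 + 25 = 61)
(N(7, 0)*W(-3))*X = (-3*7*(-3))*61 = -21*(-3)*61 = 63*61 = 3843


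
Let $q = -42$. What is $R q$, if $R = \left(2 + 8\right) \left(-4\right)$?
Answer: $1680$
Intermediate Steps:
$R = -40$ ($R = 10 \left(-4\right) = -40$)
$R q = \left(-40\right) \left(-42\right) = 1680$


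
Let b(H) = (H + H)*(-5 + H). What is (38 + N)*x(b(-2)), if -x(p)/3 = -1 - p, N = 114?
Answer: 13224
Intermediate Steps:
b(H) = 2*H*(-5 + H) (b(H) = (2*H)*(-5 + H) = 2*H*(-5 + H))
x(p) = 3 + 3*p (x(p) = -3*(-1 - p) = 3 + 3*p)
(38 + N)*x(b(-2)) = (38 + 114)*(3 + 3*(2*(-2)*(-5 - 2))) = 152*(3 + 3*(2*(-2)*(-7))) = 152*(3 + 3*28) = 152*(3 + 84) = 152*87 = 13224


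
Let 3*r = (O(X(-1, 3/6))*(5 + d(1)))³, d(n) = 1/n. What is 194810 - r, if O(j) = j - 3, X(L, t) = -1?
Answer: 199418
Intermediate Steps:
O(j) = -3 + j
r = -4608 (r = ((-3 - 1)*(5 + 1/1))³/3 = (-4*(5 + 1))³/3 = (-4*6)³/3 = (⅓)*(-24)³ = (⅓)*(-13824) = -4608)
194810 - r = 194810 - 1*(-4608) = 194810 + 4608 = 199418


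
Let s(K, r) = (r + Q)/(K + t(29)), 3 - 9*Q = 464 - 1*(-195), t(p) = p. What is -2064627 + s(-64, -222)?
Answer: -650354851/315 ≈ -2.0646e+6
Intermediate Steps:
Q = -656/9 (Q = ⅓ - (464 - 1*(-195))/9 = ⅓ - (464 + 195)/9 = ⅓ - ⅑*659 = ⅓ - 659/9 = -656/9 ≈ -72.889)
s(K, r) = (-656/9 + r)/(29 + K) (s(K, r) = (r - 656/9)/(K + 29) = (-656/9 + r)/(29 + K))
-2064627 + s(-64, -222) = -2064627 + (-656/9 - 222)/(29 - 64) = -2064627 - 2654/9/(-35) = -2064627 - 1/35*(-2654/9) = -2064627 + 2654/315 = -650354851/315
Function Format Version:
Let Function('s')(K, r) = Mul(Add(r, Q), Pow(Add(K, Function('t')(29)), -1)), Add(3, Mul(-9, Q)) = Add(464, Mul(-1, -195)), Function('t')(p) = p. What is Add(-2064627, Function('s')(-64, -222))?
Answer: Rational(-650354851, 315) ≈ -2.0646e+6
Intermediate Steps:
Q = Rational(-656, 9) (Q = Add(Rational(1, 3), Mul(Rational(-1, 9), Add(464, Mul(-1, -195)))) = Add(Rational(1, 3), Mul(Rational(-1, 9), Add(464, 195))) = Add(Rational(1, 3), Mul(Rational(-1, 9), 659)) = Add(Rational(1, 3), Rational(-659, 9)) = Rational(-656, 9) ≈ -72.889)
Function('s')(K, r) = Mul(Pow(Add(29, K), -1), Add(Rational(-656, 9), r)) (Function('s')(K, r) = Mul(Add(r, Rational(-656, 9)), Pow(Add(K, 29), -1)) = Mul(Add(Rational(-656, 9), r), Pow(Add(29, K), -1)) = Mul(Pow(Add(29, K), -1), Add(Rational(-656, 9), r)))
Add(-2064627, Function('s')(-64, -222)) = Add(-2064627, Mul(Pow(Add(29, -64), -1), Add(Rational(-656, 9), -222))) = Add(-2064627, Mul(Pow(-35, -1), Rational(-2654, 9))) = Add(-2064627, Mul(Rational(-1, 35), Rational(-2654, 9))) = Add(-2064627, Rational(2654, 315)) = Rational(-650354851, 315)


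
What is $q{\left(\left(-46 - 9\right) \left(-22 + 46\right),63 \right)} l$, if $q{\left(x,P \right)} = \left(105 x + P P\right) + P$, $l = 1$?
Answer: $-134568$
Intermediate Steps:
$q{\left(x,P \right)} = P + P^{2} + 105 x$ ($q{\left(x,P \right)} = \left(105 x + P^{2}\right) + P = \left(P^{2} + 105 x\right) + P = P + P^{2} + 105 x$)
$q{\left(\left(-46 - 9\right) \left(-22 + 46\right),63 \right)} l = \left(63 + 63^{2} + 105 \left(-46 - 9\right) \left(-22 + 46\right)\right) 1 = \left(63 + 3969 + 105 \left(\left(-55\right) 24\right)\right) 1 = \left(63 + 3969 + 105 \left(-1320\right)\right) 1 = \left(63 + 3969 - 138600\right) 1 = \left(-134568\right) 1 = -134568$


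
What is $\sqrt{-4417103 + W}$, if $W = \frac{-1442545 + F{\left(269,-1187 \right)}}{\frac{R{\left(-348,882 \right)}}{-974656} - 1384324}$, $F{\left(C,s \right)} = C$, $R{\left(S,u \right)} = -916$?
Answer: $\frac{i \sqrt{193221436495024010914571999}}{6613920057} \approx 2101.7 i$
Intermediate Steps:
$W = \frac{351430739264}{337309922907}$ ($W = \frac{-1442545 + 269}{- \frac{916}{-974656} - 1384324} = - \frac{1442276}{\left(-916\right) \left(- \frac{1}{974656}\right) - 1384324} = - \frac{1442276}{\frac{229}{243664} - 1384324} = - \frac{1442276}{- \frac{337309922907}{243664}} = \left(-1442276\right) \left(- \frac{243664}{337309922907}\right) = \frac{351430739264}{337309922907} \approx 1.0419$)
$\sqrt{-4417103 + W} = \sqrt{-4417103 + \frac{351430739264}{337309922907}} = \sqrt{- \frac{1489932320971539157}{337309922907}} = \frac{i \sqrt{193221436495024010914571999}}{6613920057}$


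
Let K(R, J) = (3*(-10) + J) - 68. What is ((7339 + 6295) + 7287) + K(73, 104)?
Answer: 20927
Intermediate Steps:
K(R, J) = -98 + J (K(R, J) = (-30 + J) - 68 = -98 + J)
((7339 + 6295) + 7287) + K(73, 104) = ((7339 + 6295) + 7287) + (-98 + 104) = (13634 + 7287) + 6 = 20921 + 6 = 20927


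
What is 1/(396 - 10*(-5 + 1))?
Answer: 1/436 ≈ 0.0022936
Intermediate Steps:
1/(396 - 10*(-5 + 1)) = 1/(396 - 10*(-4)) = 1/(396 + 40) = 1/436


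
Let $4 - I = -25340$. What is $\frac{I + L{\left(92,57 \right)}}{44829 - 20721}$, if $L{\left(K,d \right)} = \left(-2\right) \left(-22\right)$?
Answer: $\frac{6347}{6027} \approx 1.0531$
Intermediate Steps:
$I = 25344$ ($I = 4 - -25340 = 4 + 25340 = 25344$)
$L{\left(K,d \right)} = 44$
$\frac{I + L{\left(92,57 \right)}}{44829 - 20721} = \frac{25344 + 44}{44829 - 20721} = \frac{25388}{24108} = 25388 \cdot \frac{1}{24108} = \frac{6347}{6027}$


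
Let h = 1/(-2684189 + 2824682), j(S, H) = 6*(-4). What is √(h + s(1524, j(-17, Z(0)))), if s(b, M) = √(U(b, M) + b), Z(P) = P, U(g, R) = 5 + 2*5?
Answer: √(140493 + 177644547441*√19)/140493 ≈ 6.2634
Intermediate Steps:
U(g, R) = 15 (U(g, R) = 5 + 10 = 15)
j(S, H) = -24
s(b, M) = √(15 + b)
h = 1/140493 ≈ 7.1178e-6
√(h + s(1524, j(-17, Z(0)))) = √(1/140493 + √(15 + 1524)) = √(1/140493 + √1539) = √(1/140493 + 9*√19)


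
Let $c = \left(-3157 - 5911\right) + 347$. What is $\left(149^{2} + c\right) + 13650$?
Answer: $27130$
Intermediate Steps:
$c = -8721$ ($c = -9068 + 347 = -8721$)
$\left(149^{2} + c\right) + 13650 = \left(149^{2} - 8721\right) + 13650 = \left(22201 - 8721\right) + 13650 = 13480 + 13650 = 27130$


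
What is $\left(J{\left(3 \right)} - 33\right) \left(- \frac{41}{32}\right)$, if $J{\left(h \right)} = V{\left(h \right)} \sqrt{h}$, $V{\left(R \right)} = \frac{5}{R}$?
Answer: $\frac{1353}{32} - \frac{205 \sqrt{3}}{96} \approx 38.583$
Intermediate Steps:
$J{\left(h \right)} = \frac{5}{\sqrt{h}}$ ($J{\left(h \right)} = \frac{5}{h} \sqrt{h} = \frac{5}{\sqrt{h}}$)
$\left(J{\left(3 \right)} - 33\right) \left(- \frac{41}{32}\right) = \left(\frac{5}{\sqrt{3}} - 33\right) \left(- \frac{41}{32}\right) = \left(5 \frac{\sqrt{3}}{3} - 33\right) \left(\left(-41\right) \frac{1}{32}\right) = \left(\frac{5 \sqrt{3}}{3} - 33\right) \left(- \frac{41}{32}\right) = \left(-33 + \frac{5 \sqrt{3}}{3}\right) \left(- \frac{41}{32}\right) = \frac{1353}{32} - \frac{205 \sqrt{3}}{96}$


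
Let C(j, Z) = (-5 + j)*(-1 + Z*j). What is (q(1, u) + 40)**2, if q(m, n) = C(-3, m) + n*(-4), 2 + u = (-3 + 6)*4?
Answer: 1024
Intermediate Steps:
C(j, Z) = (-1 + Z*j)*(-5 + j)
u = 10 (u = -2 + (-3 + 6)*4 = -2 + 3*4 = -2 + 12 = 10)
q(m, n) = 8 - 4*n + 24*m (q(m, n) = (5 - 1*(-3) + m*(-3)**2 - 5*m*(-3)) + n*(-4) = (5 + 3 + m*9 + 15*m) - 4*n = (5 + 3 + 9*m + 15*m) - 4*n = (8 + 24*m) - 4*n = 8 - 4*n + 24*m)
(q(1, u) + 40)**2 = ((8 - 4*10 + 24*1) + 40)**2 = ((8 - 40 + 24) + 40)**2 = (-8 + 40)**2 = 32**2 = 1024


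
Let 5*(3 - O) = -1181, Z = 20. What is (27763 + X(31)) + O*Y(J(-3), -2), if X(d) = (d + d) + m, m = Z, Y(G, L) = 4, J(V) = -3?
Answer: 144009/5 ≈ 28802.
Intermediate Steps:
O = 1196/5 (O = 3 - ⅕*(-1181) = 3 + 1181/5 = 1196/5 ≈ 239.20)
m = 20
X(d) = 20 + 2*d (X(d) = (d + d) + 20 = 2*d + 20 = 20 + 2*d)
(27763 + X(31)) + O*Y(J(-3), -2) = (27763 + (20 + 2*31)) + (1196/5)*4 = (27763 + (20 + 62)) + 4784/5 = (27763 + 82) + 4784/5 = 27845 + 4784/5 = 144009/5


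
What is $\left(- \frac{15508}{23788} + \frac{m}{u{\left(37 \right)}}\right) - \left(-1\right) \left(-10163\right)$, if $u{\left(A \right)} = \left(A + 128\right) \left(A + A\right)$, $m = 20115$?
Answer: $- \frac{49192820805}{4840858} \approx -10162.0$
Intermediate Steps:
$u{\left(A \right)} = 2 A \left(128 + A\right)$ ($u{\left(A \right)} = \left(128 + A\right) 2 A = 2 A \left(128 + A\right)$)
$\left(- \frac{15508}{23788} + \frac{m}{u{\left(37 \right)}}\right) - \left(-1\right) \left(-10163\right) = \left(- \frac{15508}{23788} + \frac{20115}{2 \cdot 37 \left(128 + 37\right)}\right) - \left(-1\right) \left(-10163\right) = \left(\left(-15508\right) \frac{1}{23788} + \frac{20115}{2 \cdot 37 \cdot 165}\right) - 10163 = \left(- \frac{3877}{5947} + \frac{20115}{12210}\right) - 10163 = \left(- \frac{3877}{5947} + 20115 \cdot \frac{1}{12210}\right) - 10163 = \left(- \frac{3877}{5947} + \frac{1341}{814}\right) - 10163 = \frac{4819049}{4840858} - 10163 = - \frac{49192820805}{4840858}$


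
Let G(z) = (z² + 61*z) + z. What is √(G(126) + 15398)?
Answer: √39086 ≈ 197.70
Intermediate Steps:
G(z) = z² + 62*z
√(G(126) + 15398) = √(126*(62 + 126) + 15398) = √(126*188 + 15398) = √(23688 + 15398) = √39086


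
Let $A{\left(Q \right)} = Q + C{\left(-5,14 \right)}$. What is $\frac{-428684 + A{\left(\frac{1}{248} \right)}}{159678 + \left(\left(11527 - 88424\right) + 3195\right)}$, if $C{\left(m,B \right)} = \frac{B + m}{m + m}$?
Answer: $- \frac{531569271}{106610240} \approx -4.9861$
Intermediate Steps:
$C{\left(m,B \right)} = \frac{B + m}{2 m}$
$A{\left(Q \right)} = - \frac{9}{10} + Q$ ($A{\left(Q \right)} = Q + \frac{14 - 5}{2 \left(-5\right)} = Q + \frac{1}{2} \left(- \frac{1}{5}\right) 9 = Q - \frac{9}{10} = - \frac{9}{10} + Q$)
$\frac{-428684 + A{\left(\frac{1}{248} \right)}}{159678 + \left(\left(11527 - 88424\right) + 3195\right)} = \frac{-428684 - \left(\frac{9}{10} - \frac{1}{248}\right)}{159678 + \left(\left(11527 - 88424\right) + 3195\right)} = \frac{-428684 + \left(- \frac{9}{10} + \frac{1}{248}\right)}{159678 + \left(-76897 + 3195\right)} = \frac{-428684 - \frac{1111}{1240}}{159678 - 73702} = - \frac{531569271}{1240 \cdot 85976} = \left(- \frac{531569271}{1240}\right) \frac{1}{85976} = - \frac{531569271}{106610240}$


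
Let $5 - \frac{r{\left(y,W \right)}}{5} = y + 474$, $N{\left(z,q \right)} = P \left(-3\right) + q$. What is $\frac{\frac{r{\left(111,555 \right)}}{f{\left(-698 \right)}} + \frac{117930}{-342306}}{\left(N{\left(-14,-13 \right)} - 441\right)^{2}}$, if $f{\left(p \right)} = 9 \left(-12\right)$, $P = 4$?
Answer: $\frac{28005}{229425314} \approx 0.00012207$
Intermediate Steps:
$N{\left(z,q \right)} = -12 + q$ ($N{\left(z,q \right)} = 4 \left(-3\right) + q = -12 + q$)
$r{\left(y,W \right)} = -2345 - 5 y$ ($r{\left(y,W \right)} = 25 - 5 \left(y + 474\right) = 25 - 5 \left(474 + y\right) = 25 - \left(2370 + 5 y\right) = -2345 - 5 y$)
$f{\left(p \right)} = -108$
$\frac{\frac{r{\left(111,555 \right)}}{f{\left(-698 \right)}} + \frac{117930}{-342306}}{\left(N{\left(-14,-13 \right)} - 441\right)^{2}} = \frac{\frac{-2345 - 555}{-108} + \frac{117930}{-342306}}{\left(\left(-12 - 13\right) - 441\right)^{2}} = \frac{\left(-2345 - 555\right) \left(- \frac{1}{108}\right) + 117930 \left(- \frac{1}{342306}\right)}{\left(-25 - 441\right)^{2}} = \frac{\left(-2900\right) \left(- \frac{1}{108}\right) - \frac{19655}{57051}}{\left(-466\right)^{2}} = \frac{\frac{725}{27} - \frac{19655}{57051}}{217156} = \frac{56010}{2113} \cdot \frac{1}{217156} = \frac{28005}{229425314}$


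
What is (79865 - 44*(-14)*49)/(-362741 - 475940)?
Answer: -110049/838681 ≈ -0.13122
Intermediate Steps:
(79865 - 44*(-14)*49)/(-362741 - 475940) = (79865 + 616*49)/(-838681) = (79865 + 30184)*(-1/838681) = 110049*(-1/838681) = -110049/838681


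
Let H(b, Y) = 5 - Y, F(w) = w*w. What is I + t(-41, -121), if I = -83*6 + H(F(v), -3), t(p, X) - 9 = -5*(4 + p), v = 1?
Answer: -296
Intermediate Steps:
F(w) = w**2
t(p, X) = -11 - 5*p (t(p, X) = 9 - 5*(4 + p) = 9 + (-20 - 5*p) = -11 - 5*p)
I = -490 (I = -83*6 + (5 - 1*(-3)) = -83*6 + (5 + 3) = -498 + 8 = -490)
I + t(-41, -121) = -490 + (-11 - 5*(-41)) = -490 + (-11 + 205) = -490 + 194 = -296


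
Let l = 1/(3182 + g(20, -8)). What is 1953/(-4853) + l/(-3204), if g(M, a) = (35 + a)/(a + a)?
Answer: -79602121817/197802868905 ≈ -0.40243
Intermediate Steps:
g(M, a) = (35 + a)/(2*a) (g(M, a) = (35 + a)/((2*a)) = (35 + a)*(1/(2*a)) = (35 + a)/(2*a))
l = 16/50885 (l = 1/(3182 + (½)*(35 - 8)/(-8)) = 1/(3182 + (½)*(-⅛)*27) = 1/(3182 - 27/16) = 1/(50885/16) = 16/50885 ≈ 0.00031443)
1953/(-4853) + l/(-3204) = 1953/(-4853) + (16/50885)/(-3204) = 1953*(-1/4853) + (16/50885)*(-1/3204) = -1953/4853 - 4/40758885 = -79602121817/197802868905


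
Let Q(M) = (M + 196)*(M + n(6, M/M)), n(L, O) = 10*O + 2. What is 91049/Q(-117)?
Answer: -13007/1185 ≈ -10.976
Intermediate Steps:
n(L, O) = 2 + 10*O
Q(M) = (12 + M)*(196 + M) (Q(M) = (M + 196)*(M + (2 + 10*(M/M))) = (196 + M)*(M + (2 + 10*1)) = (196 + M)*(M + (2 + 10)) = (196 + M)*(M + 12) = (196 + M)*(12 + M) = (12 + M)*(196 + M))
91049/Q(-117) = 91049/(2352 + (-117)² + 208*(-117)) = 91049/(2352 + 13689 - 24336) = 91049/(-8295) = 91049*(-1/8295) = -13007/1185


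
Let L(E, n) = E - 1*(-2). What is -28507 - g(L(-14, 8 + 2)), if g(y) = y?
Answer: -28495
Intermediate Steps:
L(E, n) = 2 + E (L(E, n) = E + 2 = 2 + E)
-28507 - g(L(-14, 8 + 2)) = -28507 - (2 - 14) = -28507 - 1*(-12) = -28507 + 12 = -28495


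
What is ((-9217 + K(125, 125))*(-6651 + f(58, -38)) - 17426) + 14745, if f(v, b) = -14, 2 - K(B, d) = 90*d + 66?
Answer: 136836434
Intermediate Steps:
K(B, d) = -64 - 90*d (K(B, d) = 2 - (90*d + 66) = 2 - (66 + 90*d) = 2 + (-66 - 90*d) = -64 - 90*d)
((-9217 + K(125, 125))*(-6651 + f(58, -38)) - 17426) + 14745 = ((-9217 + (-64 - 90*125))*(-6651 - 14) - 17426) + 14745 = ((-9217 + (-64 - 11250))*(-6665) - 17426) + 14745 = ((-9217 - 11314)*(-6665) - 17426) + 14745 = (-20531*(-6665) - 17426) + 14745 = (136839115 - 17426) + 14745 = 136821689 + 14745 = 136836434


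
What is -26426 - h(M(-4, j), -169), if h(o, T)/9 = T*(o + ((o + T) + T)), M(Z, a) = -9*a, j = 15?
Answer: -951194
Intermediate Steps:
h(o, T) = 9*T*(2*T + 2*o) (h(o, T) = 9*(T*(o + ((o + T) + T))) = 9*(T*(o + ((T + o) + T))) = 9*(T*(o + (o + 2*T))) = 9*(T*(2*T + 2*o)) = 9*T*(2*T + 2*o))
-26426 - h(M(-4, j), -169) = -26426 - 18*(-169)*(-169 - 9*15) = -26426 - 18*(-169)*(-169 - 135) = -26426 - 18*(-169)*(-304) = -26426 - 1*924768 = -26426 - 924768 = -951194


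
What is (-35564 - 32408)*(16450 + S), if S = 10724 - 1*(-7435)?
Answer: -2352442948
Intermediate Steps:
S = 18159 (S = 10724 + 7435 = 18159)
(-35564 - 32408)*(16450 + S) = (-35564 - 32408)*(16450 + 18159) = -67972*34609 = -2352442948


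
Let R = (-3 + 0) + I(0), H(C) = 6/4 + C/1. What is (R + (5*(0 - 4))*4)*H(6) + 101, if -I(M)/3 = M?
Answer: -1043/2 ≈ -521.50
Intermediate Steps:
I(M) = -3*M
H(C) = 3/2 + C (H(C) = 6*(1/4) + C*1 = 3/2 + C)
R = -3 (R = (-3 + 0) - 3*0 = -3 + 0 = -3)
(R + (5*(0 - 4))*4)*H(6) + 101 = (-3 + (5*(0 - 4))*4)*(3/2 + 6) + 101 = (-3 + (5*(-4))*4)*(15/2) + 101 = (-3 - 20*4)*(15/2) + 101 = (-3 - 80)*(15/2) + 101 = -83*15/2 + 101 = -1245/2 + 101 = -1043/2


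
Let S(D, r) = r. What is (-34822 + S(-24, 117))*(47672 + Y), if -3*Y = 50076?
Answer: -1075160900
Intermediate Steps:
Y = -16692 (Y = -⅓*50076 = -16692)
(-34822 + S(-24, 117))*(47672 + Y) = (-34822 + 117)*(47672 - 16692) = -34705*30980 = -1075160900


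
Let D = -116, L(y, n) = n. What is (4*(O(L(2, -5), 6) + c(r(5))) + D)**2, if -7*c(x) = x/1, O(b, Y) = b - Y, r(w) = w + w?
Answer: 1345600/49 ≈ 27461.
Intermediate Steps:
r(w) = 2*w
c(x) = -x/7 (c(x) = -x/(7*1) = -x/7)
(4*(O(L(2, -5), 6) + c(r(5))) + D)**2 = (4*((-5 - 1*6) - 2*5/7) - 116)**2 = (4*((-5 - 6) - 1/7*10) - 116)**2 = (4*(-11 - 10/7) - 116)**2 = (4*(-87/7) - 116)**2 = (-348/7 - 116)**2 = (-1160/7)**2 = 1345600/49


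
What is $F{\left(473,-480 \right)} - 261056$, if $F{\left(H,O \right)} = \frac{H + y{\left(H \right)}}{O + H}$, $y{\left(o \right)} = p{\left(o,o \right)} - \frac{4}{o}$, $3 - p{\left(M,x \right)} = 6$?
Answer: $- \frac{123511246}{473} \approx -2.6112 \cdot 10^{5}$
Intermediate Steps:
$p{\left(M,x \right)} = -3$ ($p{\left(M,x \right)} = 3 - 6 = -3$)
$y{\left(o \right)} = -3 - \frac{4}{o}$
$F{\left(H,O \right)} = \frac{-3 + H - \frac{4}{H}}{H + O}$ ($F{\left(H,O \right)} = \frac{H - \left(3 + \frac{4}{H}\right)}{O + H} = \frac{-3 + H - \frac{4}{H}}{H + O}$)
$F{\left(473,-480 \right)} - 261056 = \frac{-4 - 473 \left(3 - 473\right)}{473 \left(473 - 480\right)} - 261056 = \frac{-4 - 473 \left(3 - 473\right)}{473 \left(-7\right)} - 261056 = \frac{1}{473} \left(- \frac{1}{7}\right) \left(-4 - 473 \left(-470\right)\right) - 261056 = \frac{1}{473} \left(- \frac{1}{7}\right) \left(-4 + 222310\right) - 261056 = \frac{1}{473} \left(- \frac{1}{7}\right) 222306 - 261056 = - \frac{31758}{473} - 261056 = - \frac{123511246}{473}$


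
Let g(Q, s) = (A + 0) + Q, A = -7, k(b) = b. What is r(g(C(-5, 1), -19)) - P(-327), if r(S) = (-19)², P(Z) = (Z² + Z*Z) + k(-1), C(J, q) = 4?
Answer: -213496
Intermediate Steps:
P(Z) = -1 + 2*Z² (P(Z) = (Z² + Z*Z) - 1 = (Z² + Z²) - 1 = 2*Z² - 1 = -1 + 2*Z²)
g(Q, s) = -7 + Q (g(Q, s) = (-7 + 0) + Q = -7 + Q)
r(S) = 361
r(g(C(-5, 1), -19)) - P(-327) = 361 - (-1 + 2*(-327)²) = 361 - (-1 + 2*106929) = 361 - (-1 + 213858) = 361 - 1*213857 = 361 - 213857 = -213496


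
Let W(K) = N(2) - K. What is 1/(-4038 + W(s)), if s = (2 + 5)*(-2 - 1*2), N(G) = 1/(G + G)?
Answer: -4/16039 ≈ -0.00024939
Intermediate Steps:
N(G) = 1/(2*G)
s = -28 (s = 7*(-2 - 2) = 7*(-4) = -28)
W(K) = ¼ - K (W(K) = (½)/2 - K = (½)*(½) - K = ¼ - K)
1/(-4038 + W(s)) = 1/(-4038 + (¼ - 1*(-28))) = 1/(-4038 + (¼ + 28)) = 1/(-4038 + 113/4) = 1/(-16039/4) = -4/16039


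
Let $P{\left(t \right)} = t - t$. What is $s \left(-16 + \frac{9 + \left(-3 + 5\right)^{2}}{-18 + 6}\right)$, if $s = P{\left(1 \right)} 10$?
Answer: $0$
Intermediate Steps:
$P{\left(t \right)} = 0$
$s = 0$ ($s = 0 \cdot 10 = 0$)
$s \left(-16 + \frac{9 + \left(-3 + 5\right)^{2}}{-18 + 6}\right) = 0 \left(-16 + \frac{9 + \left(-3 + 5\right)^{2}}{-18 + 6}\right) = 0 \left(-16 + \frac{9 + 2^{2}}{-12}\right) = 0 \left(-16 + \left(9 + 4\right) \left(- \frac{1}{12}\right)\right) = 0 \left(-16 + 13 \left(- \frac{1}{12}\right)\right) = 0 \left(-16 - \frac{13}{12}\right) = 0 \left(- \frac{205}{12}\right) = 0$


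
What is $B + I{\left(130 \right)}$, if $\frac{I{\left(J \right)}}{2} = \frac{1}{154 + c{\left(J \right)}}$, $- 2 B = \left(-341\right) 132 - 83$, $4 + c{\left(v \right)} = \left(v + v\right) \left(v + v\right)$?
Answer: $\frac{1527593127}{67750} \approx 22548.0$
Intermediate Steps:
$c{\left(v \right)} = -4 + 4 v^{2}$ ($c{\left(v \right)} = -4 + \left(v + v\right) \left(v + v\right) = -4 + 2 v 2 v = -4 + 4 v^{2}$)
$B = \frac{45095}{2}$ ($B = - \frac{\left(-341\right) 132 - 83}{2} = - \frac{-45012 - 83}{2} = \left(- \frac{1}{2}\right) \left(-45095\right) = \frac{45095}{2} \approx 22548.0$)
$I{\left(J \right)} = \frac{2}{150 + 4 J^{2}}$ ($I{\left(J \right)} = \frac{2}{154 + \left(-4 + 4 J^{2}\right)} = \frac{2}{150 + 4 J^{2}}$)
$B + I{\left(130 \right)} = \frac{45095}{2} + \frac{1}{75 + 2 \cdot 130^{2}} = \frac{45095}{2} + \frac{1}{75 + 2 \cdot 16900} = \frac{45095}{2} + \frac{1}{75 + 33800} = \frac{45095}{2} + \frac{1}{33875} = \frac{1527593127}{67750}$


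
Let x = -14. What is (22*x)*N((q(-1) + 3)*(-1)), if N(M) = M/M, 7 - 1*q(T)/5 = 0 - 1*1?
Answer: -308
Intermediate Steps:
q(T) = 40 (q(T) = 35 - 5*(0 - 1*1) = 35 - 5*(0 - 1) = 35 - 5*(-1) = 35 + 5 = 40)
N(M) = 1
(22*x)*N((q(-1) + 3)*(-1)) = (22*(-14))*1 = -308*1 = -308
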